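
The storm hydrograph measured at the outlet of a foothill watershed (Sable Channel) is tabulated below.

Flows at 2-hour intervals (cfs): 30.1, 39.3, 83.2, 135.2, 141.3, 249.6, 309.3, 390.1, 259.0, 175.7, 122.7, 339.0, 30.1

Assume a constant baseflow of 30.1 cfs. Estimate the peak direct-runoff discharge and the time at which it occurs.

Q_p = 360.0 cfs at t = 14 h

Subtracting baseflow gives direct-runoff ordinates: 0.0, 9.2, 53.1, 105.1, 111.2, 219.5, 279.2, 360.0, 228.9, 145.6, 92.6, 308.9, 0.0 cfs.
The maximum is 360.0 cfs, occurring at the reading for t = 14 h.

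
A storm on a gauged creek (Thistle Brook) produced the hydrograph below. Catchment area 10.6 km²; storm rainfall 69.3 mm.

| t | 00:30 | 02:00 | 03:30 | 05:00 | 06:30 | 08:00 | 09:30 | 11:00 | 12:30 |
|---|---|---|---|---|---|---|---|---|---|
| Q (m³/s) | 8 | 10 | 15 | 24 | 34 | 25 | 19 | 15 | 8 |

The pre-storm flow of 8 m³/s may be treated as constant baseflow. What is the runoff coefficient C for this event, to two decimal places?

C ≈ 0.63

ΣQ_DR = 86.00 m³/s; V = ΣQ_DR·Δt = 4.644 × 10^5 m³.
Runoff depth d = V / A = 43.81 mm.
C = d / P = 43.81 / 69.3 = 0.63.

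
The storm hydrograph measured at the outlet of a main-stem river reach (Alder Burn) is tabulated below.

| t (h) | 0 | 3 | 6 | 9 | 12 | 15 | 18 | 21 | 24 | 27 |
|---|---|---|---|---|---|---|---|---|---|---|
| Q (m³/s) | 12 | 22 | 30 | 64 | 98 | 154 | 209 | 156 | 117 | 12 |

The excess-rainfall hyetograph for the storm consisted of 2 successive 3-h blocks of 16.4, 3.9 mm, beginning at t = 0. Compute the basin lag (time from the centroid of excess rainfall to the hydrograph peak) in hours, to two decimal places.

Centroid of excess rainfall: t_c = Σ P_i·t̄_i / ΣP_i = 2.0764 h (block centres at 1.5, 4.5 h).
Hydrograph peak occurs at t = 18 h, so basin lag t_L = 18 − 2.0764 = 15.92 h.

t_L ≈ 15.92 h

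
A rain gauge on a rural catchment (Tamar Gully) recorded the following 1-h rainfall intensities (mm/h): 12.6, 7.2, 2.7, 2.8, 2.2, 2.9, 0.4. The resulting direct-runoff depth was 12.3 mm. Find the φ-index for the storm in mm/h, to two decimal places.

Only the 2 blocks with intensity above φ contribute runoff: 12.6, 7.2 mm/h.
Σ(I−φ)·Δt = d  ⇒  (12.6+7.2 − 2φ)·1 = 12.3
φ = (19.80 − 12.3/1) / 2 = 3.75 mm/h.

φ ≈ 3.75 mm/h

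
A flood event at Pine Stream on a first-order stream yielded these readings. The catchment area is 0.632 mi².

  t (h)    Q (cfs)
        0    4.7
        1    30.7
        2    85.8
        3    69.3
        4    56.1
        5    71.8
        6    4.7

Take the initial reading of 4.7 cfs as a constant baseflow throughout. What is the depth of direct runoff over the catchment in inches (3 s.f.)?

d ≈ 0.712 in

Direct runoff: 0.0, 26.0, 81.1, 64.6, 51.4, 67.1, 0.0 cfs; ΣQ_DR = 290.2 cfs.
V = ΣQ_DR · Δt = 290.2 × 3600 s = 1.045 × 10^6 ft³.
Over A = 0.632 mi², depth = V / A = 0.712 in.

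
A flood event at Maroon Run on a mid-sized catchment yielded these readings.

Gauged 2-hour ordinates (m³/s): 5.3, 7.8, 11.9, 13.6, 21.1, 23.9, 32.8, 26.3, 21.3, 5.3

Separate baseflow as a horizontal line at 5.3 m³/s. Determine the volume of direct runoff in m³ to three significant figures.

V ≈ 8.37 × 10^5 m³

Direct-runoff ordinates (Q − Q_b): 0.0, 2.5, 6.6, 8.3, 15.8, 18.6, 27.5, 21.0, 16.0, 0.0 m³/s.
ΣQ_DR = 116.3 m³/s.
With Δt = 2 h = 7200 s, V = ΣQ_DR · Δt = 116.3 × 7200 = 8.37 × 10^5 m³.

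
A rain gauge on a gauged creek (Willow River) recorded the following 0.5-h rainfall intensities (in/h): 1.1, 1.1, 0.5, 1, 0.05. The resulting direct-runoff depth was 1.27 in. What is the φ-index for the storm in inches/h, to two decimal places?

φ ≈ 0.29 in/h

Only the 4 blocks with intensity above φ contribute runoff: 1.1, 1.1, 0.5, 1 in/h.
Σ(I−φ)·Δt = d  ⇒  (1.1+1.1+0.5+1 − 4φ)·0.5 = 1.27
φ = (3.700 − 1.27/0.5) / 4 = 0.29 in/h.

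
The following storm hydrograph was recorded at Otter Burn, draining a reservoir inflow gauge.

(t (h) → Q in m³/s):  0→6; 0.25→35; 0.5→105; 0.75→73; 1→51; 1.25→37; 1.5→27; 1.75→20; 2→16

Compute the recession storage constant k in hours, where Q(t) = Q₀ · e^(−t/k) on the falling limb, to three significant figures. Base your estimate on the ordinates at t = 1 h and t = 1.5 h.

k ≈ 0.786 h

On the falling limb, Q drops from 51 to 27 m³/s between t = 1 h and t = 1.5 h (Δt = 0.5 h).
k = −Δt / ln(Q₂/Q₁) = −0.5 / ln(27/51) = 0.786 h.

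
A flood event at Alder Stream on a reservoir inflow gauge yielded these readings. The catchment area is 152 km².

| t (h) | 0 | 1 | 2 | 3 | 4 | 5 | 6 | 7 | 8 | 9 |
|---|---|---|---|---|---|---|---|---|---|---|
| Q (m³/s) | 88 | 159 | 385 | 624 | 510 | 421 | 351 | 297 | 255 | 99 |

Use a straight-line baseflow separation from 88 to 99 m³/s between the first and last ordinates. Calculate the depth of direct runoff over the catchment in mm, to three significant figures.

Direct runoff: 0.00, 69.78, 294.56, 532.33, 417.11, 326.89, 255.67, 200.44, 157.22, 0.00 m³/s; ΣQ_DR = 2254 m³/s.
V = ΣQ_DR · Δt = 2254 × 3600 s = 8.114 × 10^6 m³.
Over A = 152 km², depth = V / A = 53.4 mm.

d ≈ 53.4 mm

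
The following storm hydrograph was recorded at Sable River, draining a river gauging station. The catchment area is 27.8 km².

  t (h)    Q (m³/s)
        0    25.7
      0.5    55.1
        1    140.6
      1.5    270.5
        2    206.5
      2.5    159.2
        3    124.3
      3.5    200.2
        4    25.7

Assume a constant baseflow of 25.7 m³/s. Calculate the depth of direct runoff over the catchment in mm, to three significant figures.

Direct runoff: 0.0, 29.4, 114.9, 244.8, 180.8, 133.5, 98.6, 174.5, 0.0 m³/s; ΣQ_DR = 976.5 m³/s.
V = ΣQ_DR · Δt = 976.5 × 1800 s = 1.758 × 10^6 m³.
Over A = 27.8 km², depth = V / A = 63.2 mm.

d ≈ 63.2 mm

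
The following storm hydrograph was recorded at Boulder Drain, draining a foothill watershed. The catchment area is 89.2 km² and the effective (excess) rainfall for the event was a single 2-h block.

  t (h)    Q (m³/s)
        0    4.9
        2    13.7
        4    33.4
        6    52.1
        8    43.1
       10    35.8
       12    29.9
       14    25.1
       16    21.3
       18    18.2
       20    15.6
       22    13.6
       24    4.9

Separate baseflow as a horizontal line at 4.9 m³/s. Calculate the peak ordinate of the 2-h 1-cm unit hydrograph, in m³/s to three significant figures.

U_p ≈ 23.6 m³/s

Direct runoff: 0.0, 8.8, 28.5, 47.2, 38.2, 30.9, 25.0, 20.2, 16.4, 13.3, 10.7, 8.7, 0.0 m³/s; ΣQ_DR = 247.9 m³/s, peak = 47.2 m³/s.
Runoff depth d = ΣQ_DR·Δt / A = 247.9 × 7200 / (89.2 km²) = 20.01 mm.
The 1-cm UH is the DRH scaled by (10 mm)/d, so U_p = 47.2 × 10/20.01 = 23.6 m³/s.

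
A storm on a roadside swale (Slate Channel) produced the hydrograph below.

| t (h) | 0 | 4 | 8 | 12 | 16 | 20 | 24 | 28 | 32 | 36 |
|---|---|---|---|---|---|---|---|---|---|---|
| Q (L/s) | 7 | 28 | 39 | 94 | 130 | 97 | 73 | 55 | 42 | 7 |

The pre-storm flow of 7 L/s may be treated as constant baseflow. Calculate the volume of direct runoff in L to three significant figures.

V ≈ 7.23 × 10^6 L

Direct-runoff ordinates (Q − Q_b): 0.0, 21.0, 32.0, 87.0, 123.0, 90.0, 66.0, 48.0, 35.0, 0.0 L/s.
ΣQ_DR = 502.0 L/s.
With Δt = 4 h = 14400 s, V = ΣQ_DR · Δt = 502.0 × 14400 = 7.23 × 10^6 L.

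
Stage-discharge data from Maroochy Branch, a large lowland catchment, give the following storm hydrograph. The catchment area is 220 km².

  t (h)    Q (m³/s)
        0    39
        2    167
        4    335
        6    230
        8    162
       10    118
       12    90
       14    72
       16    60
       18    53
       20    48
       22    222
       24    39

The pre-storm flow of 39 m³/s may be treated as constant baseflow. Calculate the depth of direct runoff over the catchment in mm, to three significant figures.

Direct runoff: 0.0, 128.0, 296.0, 191.0, 123.0, 79.0, 51.0, 33.0, 21.0, 14.0, 9.0, 183.0, 0.0 m³/s; ΣQ_DR = 1128 m³/s.
V = ΣQ_DR · Δt = 1128 × 7200 s = 8.122 × 10^6 m³.
Over A = 220 km², depth = V / A = 36.9 mm.

d ≈ 36.9 mm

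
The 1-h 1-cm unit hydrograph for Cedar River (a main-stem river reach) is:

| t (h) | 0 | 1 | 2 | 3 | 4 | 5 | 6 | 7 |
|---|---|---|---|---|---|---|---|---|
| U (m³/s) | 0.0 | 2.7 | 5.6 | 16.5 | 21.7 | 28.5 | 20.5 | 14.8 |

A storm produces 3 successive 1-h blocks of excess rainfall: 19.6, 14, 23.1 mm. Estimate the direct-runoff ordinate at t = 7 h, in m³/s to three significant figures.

By discrete convolution, Q_j = Σ (P_i / 10 mm) · U_{j−i}.
At t = 7 h (j=7): Q = (19.6/10)·14.8 + (14/10)·20.5 + (23.1/10)·28.5 = 124 m³/s.

Q ≈ 124 m³/s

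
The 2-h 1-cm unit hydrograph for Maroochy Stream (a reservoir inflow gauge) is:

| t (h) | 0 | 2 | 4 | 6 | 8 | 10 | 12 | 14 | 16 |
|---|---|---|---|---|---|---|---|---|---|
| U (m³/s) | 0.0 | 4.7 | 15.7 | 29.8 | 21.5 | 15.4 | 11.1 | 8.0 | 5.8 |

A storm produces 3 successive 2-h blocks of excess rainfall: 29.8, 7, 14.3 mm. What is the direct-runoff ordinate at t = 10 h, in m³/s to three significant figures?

By discrete convolution, Q_j = Σ (P_i / 10 mm) · U_{j−i}.
At t = 10 h (j=5): Q = (29.8/10)·15.4 + (7/10)·21.5 + (14.3/10)·29.8 = 104 m³/s.

Q ≈ 104 m³/s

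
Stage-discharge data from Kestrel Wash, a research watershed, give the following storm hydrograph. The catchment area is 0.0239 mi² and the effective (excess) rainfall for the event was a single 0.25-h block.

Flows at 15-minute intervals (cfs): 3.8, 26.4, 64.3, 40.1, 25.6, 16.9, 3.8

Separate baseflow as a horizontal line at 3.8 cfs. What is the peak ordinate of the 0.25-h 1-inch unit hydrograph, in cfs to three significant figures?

U_p ≈ 24.2 cfs

Direct runoff: 0.0, 22.6, 60.5, 36.3, 21.8, 13.1, 0.0 cfs; ΣQ_DR = 154.3 cfs, peak = 60.5 cfs.
Runoff depth d = ΣQ_DR·Δt / A = 154.3 × 900 / (0.0239 mi²) = 2.501 in.
The 1-inch UH is the DRH scaled by (1 in)/d, so U_p = 60.5 × 1/2.501 = 24.2 cfs.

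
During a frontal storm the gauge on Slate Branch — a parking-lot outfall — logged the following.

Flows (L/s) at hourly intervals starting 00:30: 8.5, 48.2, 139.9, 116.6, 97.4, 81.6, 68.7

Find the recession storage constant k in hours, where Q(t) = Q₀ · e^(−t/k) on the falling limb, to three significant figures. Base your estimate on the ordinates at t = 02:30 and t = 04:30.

k ≈ 5.52 h

On the falling limb, Q drops from 139.9 to 97.4 L/s between t = 02:30 and t = 04:30 (Δt = 2 h).
k = −Δt / ln(Q₂/Q₁) = −2 / ln(97.4/139.9) = 5.52 h.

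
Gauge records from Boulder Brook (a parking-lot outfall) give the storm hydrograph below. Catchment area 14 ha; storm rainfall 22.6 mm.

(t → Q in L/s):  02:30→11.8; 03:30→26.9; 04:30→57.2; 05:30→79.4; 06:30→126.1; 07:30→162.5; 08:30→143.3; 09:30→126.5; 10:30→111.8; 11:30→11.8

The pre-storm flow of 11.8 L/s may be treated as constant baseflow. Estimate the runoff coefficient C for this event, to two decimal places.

C ≈ 0.84

ΣQ_DR = 739.3 L/s; V = ΣQ_DR·Δt = 2.661 × 10^6 L.
Runoff depth d = V / A = 19.01 mm.
C = d / P = 19.01 / 22.6 = 0.84.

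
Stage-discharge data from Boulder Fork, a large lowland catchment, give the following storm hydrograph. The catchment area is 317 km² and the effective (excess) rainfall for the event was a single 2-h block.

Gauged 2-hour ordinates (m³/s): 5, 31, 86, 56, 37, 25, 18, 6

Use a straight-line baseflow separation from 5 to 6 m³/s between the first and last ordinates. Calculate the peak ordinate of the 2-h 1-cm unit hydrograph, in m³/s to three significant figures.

U_p ≈ 162 m³/s

Direct runoff: 0.00, 25.86, 80.71, 50.57, 31.43, 19.29, 12.14, 0.00 m³/s; ΣQ_DR = 220.0 m³/s, peak = 80.71 m³/s.
Runoff depth d = ΣQ_DR·Δt / A = 220.0 × 7200 / (317 km²) = 4.997 mm.
The 1-cm UH is the DRH scaled by (10 mm)/d, so U_p = 80.71 × 10/4.997 = 162 m³/s.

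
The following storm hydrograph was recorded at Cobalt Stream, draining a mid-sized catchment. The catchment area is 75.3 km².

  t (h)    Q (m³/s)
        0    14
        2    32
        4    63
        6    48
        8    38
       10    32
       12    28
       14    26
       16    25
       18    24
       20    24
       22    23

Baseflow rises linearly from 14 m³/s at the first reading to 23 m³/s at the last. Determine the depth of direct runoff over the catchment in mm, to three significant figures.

Direct runoff: 0.00, 17.18, 47.36, 31.55, 20.73, 13.91, 9.09, 6.27, 4.45, 2.64, 1.82, 0.00 m³/s; ΣQ_DR = 155.0 m³/s.
V = ΣQ_DR · Δt = 155.0 × 7200 s = 1.116 × 10^6 m³.
Over A = 75.3 km², depth = V / A = 14.8 mm.

d ≈ 14.8 mm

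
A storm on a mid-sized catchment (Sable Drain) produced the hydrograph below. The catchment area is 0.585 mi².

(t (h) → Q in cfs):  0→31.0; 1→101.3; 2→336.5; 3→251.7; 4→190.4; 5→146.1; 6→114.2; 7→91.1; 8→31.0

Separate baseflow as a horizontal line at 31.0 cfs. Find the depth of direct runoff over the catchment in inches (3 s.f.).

d ≈ 2.69 in

Direct runoff: 0.0, 70.3, 305.5, 220.7, 159.4, 115.1, 83.2, 60.1, 0.0 cfs; ΣQ_DR = 1014 cfs.
V = ΣQ_DR · Δt = 1014 × 3600 s = 3.651 × 10^6 ft³.
Over A = 0.585 mi², depth = V / A = 2.69 in.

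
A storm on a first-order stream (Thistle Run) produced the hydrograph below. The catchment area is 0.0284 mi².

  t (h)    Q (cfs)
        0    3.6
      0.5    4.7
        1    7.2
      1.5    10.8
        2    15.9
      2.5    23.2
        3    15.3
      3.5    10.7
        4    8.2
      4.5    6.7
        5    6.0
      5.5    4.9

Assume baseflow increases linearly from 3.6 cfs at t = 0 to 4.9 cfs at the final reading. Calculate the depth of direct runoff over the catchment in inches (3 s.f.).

d ≈ 1.81 in

Direct runoff: 0.00, 0.98, 3.36, 6.85, 11.83, 19.01, 10.99, 6.27, 3.65, 2.04, 1.22, 0.00 cfs; ΣQ_DR = 66.20 cfs.
V = ΣQ_DR · Δt = 66.20 × 1800 s = 1.192 × 10^5 ft³.
Over A = 0.0284 mi², depth = V / A = 1.81 in.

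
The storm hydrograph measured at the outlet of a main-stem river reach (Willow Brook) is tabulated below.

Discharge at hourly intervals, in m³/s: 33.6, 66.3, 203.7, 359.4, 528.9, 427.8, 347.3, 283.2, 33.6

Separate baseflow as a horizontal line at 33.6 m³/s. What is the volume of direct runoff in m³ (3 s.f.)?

Direct-runoff ordinates (Q − Q_b): 0.0, 32.7, 170.1, 325.8, 495.3, 394.2, 313.7, 249.6, 0.0 m³/s.
ΣQ_DR = 1981 m³/s.
With Δt = 1 h = 3600 s, V = ΣQ_DR · Δt = 1981 × 3600 = 7.13 × 10^6 m³.

V ≈ 7.13 × 10^6 m³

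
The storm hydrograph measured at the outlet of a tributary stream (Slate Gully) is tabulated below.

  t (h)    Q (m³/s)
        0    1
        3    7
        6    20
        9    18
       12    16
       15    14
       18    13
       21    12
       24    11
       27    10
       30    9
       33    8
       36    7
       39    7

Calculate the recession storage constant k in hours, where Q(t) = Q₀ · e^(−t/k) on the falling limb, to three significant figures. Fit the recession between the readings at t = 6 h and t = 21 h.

On the falling limb, Q drops from 20 to 12 m³/s between t = 6 h and t = 21 h (Δt = 15 h).
k = −Δt / ln(Q₂/Q₁) = −15 / ln(12/20) = 29.4 h.

k ≈ 29.4 h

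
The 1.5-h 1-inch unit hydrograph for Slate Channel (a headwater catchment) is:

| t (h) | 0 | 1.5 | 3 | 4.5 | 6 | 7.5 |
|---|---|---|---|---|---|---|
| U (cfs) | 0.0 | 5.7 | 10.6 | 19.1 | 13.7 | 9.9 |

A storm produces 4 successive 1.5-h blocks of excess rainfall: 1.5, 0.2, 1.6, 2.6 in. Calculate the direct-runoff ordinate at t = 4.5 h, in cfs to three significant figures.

By discrete convolution, Q_j = Σ (P_i / 1 in) · U_{j−i}.
At t = 4.5 h (j=3): Q = (1.5/1)·19.1 + (0.2/1)·10.6 + (1.6/1)·5.7 + (2.6/1)·0.0 = 39.9 cfs.

Q ≈ 39.9 cfs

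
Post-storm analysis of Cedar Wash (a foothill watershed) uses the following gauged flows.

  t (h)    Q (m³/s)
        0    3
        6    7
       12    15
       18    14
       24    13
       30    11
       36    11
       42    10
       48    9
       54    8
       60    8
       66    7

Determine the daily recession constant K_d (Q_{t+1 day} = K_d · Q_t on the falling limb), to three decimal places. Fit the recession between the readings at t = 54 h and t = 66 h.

K_d ≈ 0.766

Between t = 54 h and t = 66 h the flow falls from 8 to 7 m³/s over 2×6 h = 12 h.
Per-interval ratio K = (7/8)^(1/2) = 0.9354; K_d = K^(24/6) = 0.766.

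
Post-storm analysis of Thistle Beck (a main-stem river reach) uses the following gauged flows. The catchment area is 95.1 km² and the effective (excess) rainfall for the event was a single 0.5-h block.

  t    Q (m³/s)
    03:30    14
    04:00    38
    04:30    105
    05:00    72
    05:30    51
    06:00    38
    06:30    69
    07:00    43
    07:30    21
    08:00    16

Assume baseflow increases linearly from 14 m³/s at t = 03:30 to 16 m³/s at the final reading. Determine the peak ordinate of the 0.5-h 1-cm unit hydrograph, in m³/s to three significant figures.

Direct runoff: 0.00, 23.78, 90.56, 57.33, 36.11, 22.89, 53.67, 27.44, 5.22, 0.00 m³/s; ΣQ_DR = 317.0 m³/s, peak = 90.56 m³/s.
Runoff depth d = ΣQ_DR·Δt / A = 317.0 × 1800 / (95.1 km²) = 6.000 mm.
The 1-cm UH is the DRH scaled by (10 mm)/d, so U_p = 90.56 × 10/6.000 = 151 m³/s.

U_p ≈ 151 m³/s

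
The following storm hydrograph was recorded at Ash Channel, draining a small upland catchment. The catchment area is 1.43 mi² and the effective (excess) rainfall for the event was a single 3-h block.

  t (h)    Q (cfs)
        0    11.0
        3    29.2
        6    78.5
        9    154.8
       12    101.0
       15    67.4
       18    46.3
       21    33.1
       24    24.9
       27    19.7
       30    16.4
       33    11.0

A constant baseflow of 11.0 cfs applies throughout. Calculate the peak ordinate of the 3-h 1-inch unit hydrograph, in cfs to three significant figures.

Direct runoff: 0.0, 18.2, 67.5, 143.8, 90.0, 56.4, 35.3, 22.1, 13.9, 8.7, 5.4, 0.0 cfs; ΣQ_DR = 461.3 cfs, peak = 143.8 cfs.
Runoff depth d = ΣQ_DR·Δt / A = 461.3 × 10800 / (1.43 mi²) = 1.500 in.
The 1-inch UH is the DRH scaled by (1 in)/d, so U_p = 143.8 × 1/1.500 = 95.9 cfs.

U_p ≈ 95.9 cfs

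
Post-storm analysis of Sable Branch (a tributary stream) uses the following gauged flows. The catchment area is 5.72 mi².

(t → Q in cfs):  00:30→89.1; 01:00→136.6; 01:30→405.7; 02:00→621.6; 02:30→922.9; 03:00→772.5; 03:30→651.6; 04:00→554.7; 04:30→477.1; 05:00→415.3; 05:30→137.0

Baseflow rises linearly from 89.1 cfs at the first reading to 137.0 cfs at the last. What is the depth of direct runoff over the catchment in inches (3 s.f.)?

Direct runoff: 0.00, 42.71, 307.02, 518.13, 814.64, 659.45, 533.76, 432.07, 349.68, 283.09, 0.00 cfs; ΣQ_DR = 3941 cfs.
V = ΣQ_DR · Δt = 3941 × 1800 s = 7.093 × 10^6 ft³.
Over A = 5.72 mi², depth = V / A = 0.534 in.

d ≈ 0.534 in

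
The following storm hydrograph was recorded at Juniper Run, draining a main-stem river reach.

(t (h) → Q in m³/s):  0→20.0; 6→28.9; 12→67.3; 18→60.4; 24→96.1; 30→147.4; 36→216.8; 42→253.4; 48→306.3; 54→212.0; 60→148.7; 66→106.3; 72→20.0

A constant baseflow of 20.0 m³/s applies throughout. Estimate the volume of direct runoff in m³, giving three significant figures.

Direct-runoff ordinates (Q − Q_b): 0.0, 8.9, 47.3, 40.4, 76.1, 127.4, 196.8, 233.4, 286.3, 192.0, 128.7, 86.3, 0.0 m³/s.
ΣQ_DR = 1424 m³/s.
With Δt = 6 h = 21600 s, V = ΣQ_DR · Δt = 1424 × 21600 = 3.07 × 10^7 m³.

V ≈ 3.07 × 10^7 m³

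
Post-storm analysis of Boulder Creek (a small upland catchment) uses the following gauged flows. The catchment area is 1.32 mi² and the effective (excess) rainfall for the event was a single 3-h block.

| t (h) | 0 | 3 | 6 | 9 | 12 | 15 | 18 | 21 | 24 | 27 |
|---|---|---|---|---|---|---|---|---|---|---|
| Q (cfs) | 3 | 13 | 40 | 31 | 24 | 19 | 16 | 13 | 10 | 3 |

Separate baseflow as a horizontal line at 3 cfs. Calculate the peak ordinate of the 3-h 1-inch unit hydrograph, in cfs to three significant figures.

U_p ≈ 74.0 cfs

Direct runoff: 0.0, 10.0, 37.0, 28.0, 21.0, 16.0, 13.0, 10.0, 7.0, 0.0 cfs; ΣQ_DR = 142.0 cfs, peak = 37.0 cfs.
Runoff depth d = ΣQ_DR·Δt / A = 142.0 × 10800 / (1.32 mi²) = 0.5001 in.
The 1-inch UH is the DRH scaled by (1 in)/d, so U_p = 37.0 × 1/0.5001 = 74.0 cfs.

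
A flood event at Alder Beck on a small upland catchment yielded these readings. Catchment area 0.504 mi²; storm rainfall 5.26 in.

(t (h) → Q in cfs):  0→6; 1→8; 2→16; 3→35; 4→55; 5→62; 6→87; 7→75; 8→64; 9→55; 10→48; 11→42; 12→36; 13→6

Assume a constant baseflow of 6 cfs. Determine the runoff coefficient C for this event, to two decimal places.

ΣQ_DR = 511.0 cfs; V = ΣQ_DR·Δt = 1.840 × 10^6 ft³.
Runoff depth d = V / A = 1.571 in.
C = d / P = 1.571 / 5.26 = 0.30.

C ≈ 0.30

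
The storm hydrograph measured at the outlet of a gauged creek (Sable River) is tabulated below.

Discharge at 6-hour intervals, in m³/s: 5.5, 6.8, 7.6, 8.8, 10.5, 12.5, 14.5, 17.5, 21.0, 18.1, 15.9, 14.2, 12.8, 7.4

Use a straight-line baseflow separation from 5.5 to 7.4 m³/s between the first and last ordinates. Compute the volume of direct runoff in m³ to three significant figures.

V ≈ 1.79 × 10^6 m³

Direct-runoff ordinates (Q − Q_b): 0.00, 1.15, 1.81, 2.86, 4.42, 6.27, 8.12, 10.98, 14.33, 11.28, 8.94, 7.09, 5.55, 0.00 m³/s.
ΣQ_DR = 82.80 m³/s.
With Δt = 6 h = 21600 s, V = ΣQ_DR · Δt = 82.80 × 21600 = 1.79 × 10^6 m³.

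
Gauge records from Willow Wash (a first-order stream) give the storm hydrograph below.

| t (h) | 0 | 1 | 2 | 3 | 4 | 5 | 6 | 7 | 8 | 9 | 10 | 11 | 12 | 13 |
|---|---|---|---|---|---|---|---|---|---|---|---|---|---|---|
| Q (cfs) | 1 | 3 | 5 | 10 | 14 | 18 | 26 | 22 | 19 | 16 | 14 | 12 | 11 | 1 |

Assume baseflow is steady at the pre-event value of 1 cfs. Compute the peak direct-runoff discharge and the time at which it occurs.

Subtracting baseflow gives direct-runoff ordinates: 0.0, 2.0, 4.0, 9.0, 13.0, 17.0, 25.0, 21.0, 18.0, 15.0, 13.0, 11.0, 10.0, 0.0 cfs.
The maximum is 25.0 cfs, occurring at the reading for t = 6 h.

Q_p = 25.0 cfs at t = 6 h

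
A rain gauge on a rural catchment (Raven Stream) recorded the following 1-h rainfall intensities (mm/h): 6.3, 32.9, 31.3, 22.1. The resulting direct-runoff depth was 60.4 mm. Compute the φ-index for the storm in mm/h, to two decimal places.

φ ≈ 8.63 mm/h

Only the 3 blocks with intensity above φ contribute runoff: 32.9, 31.3, 22.1 mm/h.
Σ(I−φ)·Δt = d  ⇒  (32.9+31.3+22.1 − 3φ)·1 = 60.4
φ = (86.30 − 60.4/1) / 3 = 8.63 mm/h.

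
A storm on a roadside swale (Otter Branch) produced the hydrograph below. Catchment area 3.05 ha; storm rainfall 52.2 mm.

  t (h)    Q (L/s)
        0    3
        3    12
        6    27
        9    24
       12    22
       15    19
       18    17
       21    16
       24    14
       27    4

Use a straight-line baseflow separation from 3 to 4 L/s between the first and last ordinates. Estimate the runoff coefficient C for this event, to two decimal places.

ΣQ_DR = 123.0 L/s; V = ΣQ_DR·Δt = 1.328 × 10^6 L.
Runoff depth d = V / A = 43.55 mm.
C = d / P = 43.55 / 52.2 = 0.83.

C ≈ 0.83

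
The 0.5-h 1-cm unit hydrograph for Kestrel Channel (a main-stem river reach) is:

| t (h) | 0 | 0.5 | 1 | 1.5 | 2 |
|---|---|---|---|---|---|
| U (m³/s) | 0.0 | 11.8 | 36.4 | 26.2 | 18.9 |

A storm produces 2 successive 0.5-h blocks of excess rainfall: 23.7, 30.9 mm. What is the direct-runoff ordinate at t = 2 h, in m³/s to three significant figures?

Q ≈ 126 m³/s

By discrete convolution, Q_j = Σ (P_i / 10 mm) · U_{j−i}.
At t = 2 h (j=4): Q = (23.7/10)·18.9 + (30.9/10)·26.2 = 126 m³/s.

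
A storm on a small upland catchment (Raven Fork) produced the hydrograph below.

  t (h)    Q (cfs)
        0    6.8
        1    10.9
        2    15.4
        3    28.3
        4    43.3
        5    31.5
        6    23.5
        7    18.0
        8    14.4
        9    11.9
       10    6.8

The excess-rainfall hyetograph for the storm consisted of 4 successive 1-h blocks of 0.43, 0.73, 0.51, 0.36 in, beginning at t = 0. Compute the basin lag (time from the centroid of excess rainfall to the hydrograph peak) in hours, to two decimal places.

Centroid of excess rainfall: t_c = Σ P_i·t̄_i / ΣP_i = 1.8941 h (block centres at 0.5, 1.5, 2.5, 3.5 h).
Hydrograph peak occurs at t = 4 h, so basin lag t_L = 4 − 1.8941 = 2.11 h.

t_L ≈ 2.11 h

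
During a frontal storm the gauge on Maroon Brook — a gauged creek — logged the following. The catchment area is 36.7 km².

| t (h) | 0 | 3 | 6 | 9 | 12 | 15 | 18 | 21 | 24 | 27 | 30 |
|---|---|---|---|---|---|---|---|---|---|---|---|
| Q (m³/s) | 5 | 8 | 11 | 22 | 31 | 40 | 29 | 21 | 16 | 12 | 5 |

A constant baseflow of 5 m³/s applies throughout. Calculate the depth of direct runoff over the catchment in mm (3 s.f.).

Direct runoff: 0.0, 3.0, 6.0, 17.0, 26.0, 35.0, 24.0, 16.0, 11.0, 7.0, 0.0 m³/s; ΣQ_DR = 145.0 m³/s.
V = ΣQ_DR · Δt = 145.0 × 10800 s = 1.566 × 10^6 m³.
Over A = 36.7 km², depth = V / A = 42.7 mm.

d ≈ 42.7 mm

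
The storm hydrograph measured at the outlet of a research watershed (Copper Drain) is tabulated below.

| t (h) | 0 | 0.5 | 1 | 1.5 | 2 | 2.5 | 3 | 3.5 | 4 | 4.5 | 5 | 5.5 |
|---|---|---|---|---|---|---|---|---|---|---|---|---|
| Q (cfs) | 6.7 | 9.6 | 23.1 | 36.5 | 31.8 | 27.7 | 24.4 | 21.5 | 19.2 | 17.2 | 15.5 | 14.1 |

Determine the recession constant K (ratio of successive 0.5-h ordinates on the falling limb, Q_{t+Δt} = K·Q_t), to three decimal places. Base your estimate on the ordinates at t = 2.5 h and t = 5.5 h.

K ≈ 0.894

Using the recession-limb readings at t = 2.5 h and t = 5.5 h: Q falls from 27.7 to 14.1 cfs over 6 intervals.
K = (Q₂/Q₁)^(1/6) = (14.1/27.7)^(1/6) = 0.894.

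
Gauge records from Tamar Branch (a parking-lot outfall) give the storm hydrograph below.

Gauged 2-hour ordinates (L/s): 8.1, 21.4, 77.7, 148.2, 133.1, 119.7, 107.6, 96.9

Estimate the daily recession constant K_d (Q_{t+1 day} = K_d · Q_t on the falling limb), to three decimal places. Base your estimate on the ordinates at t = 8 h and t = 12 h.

Between t = 8 h and t = 12 h the flow falls from 133.1 to 107.6 L/s over 2×2 h = 4 h.
Per-interval ratio K = (107.6/133.1)^(1/2) = 0.8991; K_d = K^(24/2) = 0.279.

K_d ≈ 0.279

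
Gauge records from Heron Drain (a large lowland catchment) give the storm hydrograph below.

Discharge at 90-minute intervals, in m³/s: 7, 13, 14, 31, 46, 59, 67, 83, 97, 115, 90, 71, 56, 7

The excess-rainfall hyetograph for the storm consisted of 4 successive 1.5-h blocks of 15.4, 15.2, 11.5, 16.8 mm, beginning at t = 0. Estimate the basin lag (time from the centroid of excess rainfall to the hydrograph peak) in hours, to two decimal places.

t_L ≈ 10.49 h

Centroid of excess rainfall: t_c = Σ P_i·t̄_i / ΣP_i = 3.0064 h (block centres at 0.75, 2.25, 3.75, 5.25 h).
Hydrograph peak occurs at t = 13.5 h, so basin lag t_L = 13.5 − 3.0064 = 10.49 h.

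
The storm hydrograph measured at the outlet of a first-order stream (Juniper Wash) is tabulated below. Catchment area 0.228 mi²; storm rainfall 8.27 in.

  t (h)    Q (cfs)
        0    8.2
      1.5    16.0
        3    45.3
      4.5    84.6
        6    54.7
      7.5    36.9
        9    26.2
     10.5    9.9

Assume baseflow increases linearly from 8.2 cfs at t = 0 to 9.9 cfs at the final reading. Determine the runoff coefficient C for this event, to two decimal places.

ΣQ_DR = 209.4 cfs; V = ΣQ_DR·Δt = 1.131 × 10^6 ft³.
Runoff depth d = V / A = 2.135 in.
C = d / P = 2.135 / 8.27 = 0.26.

C ≈ 0.26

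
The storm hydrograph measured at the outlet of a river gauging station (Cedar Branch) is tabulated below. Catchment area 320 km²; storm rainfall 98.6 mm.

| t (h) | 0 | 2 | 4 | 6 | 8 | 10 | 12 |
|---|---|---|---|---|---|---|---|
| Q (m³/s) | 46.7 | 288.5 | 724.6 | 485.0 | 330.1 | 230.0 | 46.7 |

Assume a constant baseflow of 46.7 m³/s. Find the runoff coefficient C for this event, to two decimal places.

ΣQ_DR = 1825 m³/s; V = ΣQ_DR·Δt = 1.314 × 10^7 m³.
Runoff depth d = V / A = 41.06 mm.
C = d / P = 41.06 / 98.6 = 0.42.

C ≈ 0.42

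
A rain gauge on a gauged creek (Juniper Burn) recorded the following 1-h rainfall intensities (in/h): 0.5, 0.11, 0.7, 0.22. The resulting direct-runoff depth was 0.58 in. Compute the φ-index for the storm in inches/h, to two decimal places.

φ ≈ 0.31 in/h

Only the 2 blocks with intensity above φ contribute runoff: 0.5, 0.7 in/h.
Σ(I−φ)·Δt = d  ⇒  (0.5+0.7 − 2φ)·1 = 0.58
φ = (1.200 − 0.58/1) / 2 = 0.31 in/h.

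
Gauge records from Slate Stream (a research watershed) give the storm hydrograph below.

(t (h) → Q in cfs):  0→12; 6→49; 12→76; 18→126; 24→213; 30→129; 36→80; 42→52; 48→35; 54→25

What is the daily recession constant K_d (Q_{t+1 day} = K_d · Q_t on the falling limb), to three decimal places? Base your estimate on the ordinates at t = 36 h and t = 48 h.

K_d ≈ 0.191

Between t = 36 h and t = 48 h the flow falls from 80 to 35 cfs over 2×6 h = 12 h.
Per-interval ratio K = (35/80)^(1/2) = 0.6614; K_d = K^(24/6) = 0.191.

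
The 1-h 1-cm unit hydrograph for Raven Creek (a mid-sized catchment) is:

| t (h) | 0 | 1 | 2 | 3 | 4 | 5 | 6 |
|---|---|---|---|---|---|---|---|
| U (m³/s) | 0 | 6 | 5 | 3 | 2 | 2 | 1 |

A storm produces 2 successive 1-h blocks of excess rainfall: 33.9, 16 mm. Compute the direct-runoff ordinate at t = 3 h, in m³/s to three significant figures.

By discrete convolution, Q_j = Σ (P_i / 10 mm) · U_{j−i}.
At t = 3 h (j=3): Q = (33.9/10)·3 + (16/10)·5 = 18.2 m³/s.

Q ≈ 18.2 m³/s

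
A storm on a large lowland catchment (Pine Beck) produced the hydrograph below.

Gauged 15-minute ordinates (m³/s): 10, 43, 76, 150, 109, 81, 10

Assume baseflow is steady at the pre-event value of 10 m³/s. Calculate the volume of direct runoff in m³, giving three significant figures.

V ≈ 3.68 × 10^5 m³

Direct-runoff ordinates (Q − Q_b): 0.0, 33.0, 66.0, 140.0, 99.0, 71.0, 0.0 m³/s.
ΣQ_DR = 409.0 m³/s.
With Δt = 0.25 h = 900 s, V = ΣQ_DR · Δt = 409.0 × 900 = 3.68 × 10^5 m³.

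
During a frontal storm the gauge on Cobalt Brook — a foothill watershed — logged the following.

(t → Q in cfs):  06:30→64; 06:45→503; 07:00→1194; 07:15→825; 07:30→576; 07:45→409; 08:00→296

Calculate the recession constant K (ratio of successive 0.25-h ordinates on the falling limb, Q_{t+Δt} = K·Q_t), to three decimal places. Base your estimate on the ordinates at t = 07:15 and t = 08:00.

K ≈ 0.711

Using the recession-limb readings at t = 07:15 and t = 08:00: Q falls from 825 to 296 cfs over 3 intervals.
K = (Q₂/Q₁)^(1/3) = (296/825)^(1/3) = 0.711.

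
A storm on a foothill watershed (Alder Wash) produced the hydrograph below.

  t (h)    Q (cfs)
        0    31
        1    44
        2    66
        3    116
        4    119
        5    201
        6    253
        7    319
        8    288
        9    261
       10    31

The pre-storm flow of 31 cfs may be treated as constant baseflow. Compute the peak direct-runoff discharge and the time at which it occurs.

Q_p = 288.0 cfs at t = 7 h

Subtracting baseflow gives direct-runoff ordinates: 0.0, 13.0, 35.0, 85.0, 88.0, 170.0, 222.0, 288.0, 257.0, 230.0, 0.0 cfs.
The maximum is 288.0 cfs, occurring at the reading for t = 7 h.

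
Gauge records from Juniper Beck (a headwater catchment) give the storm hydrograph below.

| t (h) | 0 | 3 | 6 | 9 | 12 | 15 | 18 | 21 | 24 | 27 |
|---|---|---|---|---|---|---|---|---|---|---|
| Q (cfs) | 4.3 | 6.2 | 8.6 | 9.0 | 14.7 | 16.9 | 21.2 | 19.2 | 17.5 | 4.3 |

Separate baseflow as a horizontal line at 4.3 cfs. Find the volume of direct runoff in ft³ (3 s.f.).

Direct-runoff ordinates (Q − Q_b): 0.0, 1.9, 4.3, 4.7, 10.4, 12.6, 16.9, 14.9, 13.2, 0.0 cfs.
ΣQ_DR = 78.90 cfs.
With Δt = 3 h = 10800 s, V = ΣQ_DR · Δt = 78.90 × 10800 = 8.52 × 10^5 ft³.

V ≈ 8.52 × 10^5 ft³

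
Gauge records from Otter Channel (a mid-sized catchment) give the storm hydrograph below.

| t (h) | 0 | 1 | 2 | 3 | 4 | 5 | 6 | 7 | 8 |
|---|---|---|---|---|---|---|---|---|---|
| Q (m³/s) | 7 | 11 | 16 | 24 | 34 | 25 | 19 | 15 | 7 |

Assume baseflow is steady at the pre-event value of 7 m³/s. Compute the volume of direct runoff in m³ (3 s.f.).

Direct-runoff ordinates (Q − Q_b): 0.0, 4.0, 9.0, 17.0, 27.0, 18.0, 12.0, 8.0, 0.0 m³/s.
ΣQ_DR = 95.00 m³/s.
With Δt = 1 h = 3600 s, V = ΣQ_DR · Δt = 95.00 × 3600 = 3.42 × 10^5 m³.

V ≈ 3.42 × 10^5 m³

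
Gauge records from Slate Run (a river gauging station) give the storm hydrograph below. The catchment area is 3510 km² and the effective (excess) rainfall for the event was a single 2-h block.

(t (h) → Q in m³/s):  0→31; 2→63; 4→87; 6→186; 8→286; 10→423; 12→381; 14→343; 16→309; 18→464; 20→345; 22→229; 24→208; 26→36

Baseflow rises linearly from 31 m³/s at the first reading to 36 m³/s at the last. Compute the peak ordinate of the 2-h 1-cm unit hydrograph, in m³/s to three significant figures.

Direct runoff: 0.00, 31.62, 55.23, 153.85, 253.46, 390.08, 347.69, 309.31, 274.92, 429.54, 310.15, 193.77, 172.38, 0.00 m³/s; ΣQ_DR = 2922 m³/s, peak = 429.54 m³/s.
Runoff depth d = ΣQ_DR·Δt / A = 2922 × 7200 / (3510 km²) = 5.994 mm.
The 1-cm UH is the DRH scaled by (10 mm)/d, so U_p = 429.54 × 10/5.994 = 717 m³/s.

U_p ≈ 717 m³/s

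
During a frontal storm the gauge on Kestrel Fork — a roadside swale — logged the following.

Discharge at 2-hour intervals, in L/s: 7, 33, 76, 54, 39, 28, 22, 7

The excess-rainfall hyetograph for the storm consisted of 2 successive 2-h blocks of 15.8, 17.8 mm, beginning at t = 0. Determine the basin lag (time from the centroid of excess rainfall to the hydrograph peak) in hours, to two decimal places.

t_L ≈ 1.94 h

Centroid of excess rainfall: t_c = Σ P_i·t̄_i / ΣP_i = 2.0595 h (block centres at 1, 3 h).
Hydrograph peak occurs at t = 4 h, so basin lag t_L = 4 − 2.0595 = 1.94 h.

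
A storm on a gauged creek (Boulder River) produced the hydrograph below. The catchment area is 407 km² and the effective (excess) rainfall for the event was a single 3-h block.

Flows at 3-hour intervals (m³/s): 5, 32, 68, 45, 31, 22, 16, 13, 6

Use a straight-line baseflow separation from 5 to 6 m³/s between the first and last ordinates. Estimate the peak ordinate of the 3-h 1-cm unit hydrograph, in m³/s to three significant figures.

U_p ≈ 125 m³/s

Direct runoff: 0.00, 26.88, 62.75, 39.62, 25.50, 16.38, 10.25, 7.12, 0.00 m³/s; ΣQ_DR = 188.5 m³/s, peak = 62.75 m³/s.
Runoff depth d = ΣQ_DR·Δt / A = 188.5 × 10800 / (407 km²) = 5.002 mm.
The 1-cm UH is the DRH scaled by (10 mm)/d, so U_p = 62.75 × 10/5.002 = 125 m³/s.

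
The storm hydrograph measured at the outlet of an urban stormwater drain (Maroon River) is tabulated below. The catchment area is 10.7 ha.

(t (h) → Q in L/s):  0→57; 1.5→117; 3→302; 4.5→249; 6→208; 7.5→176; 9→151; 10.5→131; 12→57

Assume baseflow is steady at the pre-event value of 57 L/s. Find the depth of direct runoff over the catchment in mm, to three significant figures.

Direct runoff: 0.0, 60.0, 245.0, 192.0, 151.0, 119.0, 94.0, 74.0, 0.0 L/s; ΣQ_DR = 935.0 L/s.
V = ΣQ_DR · Δt = 935.0 × 5400 s = 5.049 × 10^6 L.
Over A = 10.7 ha, depth = V / A = 47.2 mm.

d ≈ 47.2 mm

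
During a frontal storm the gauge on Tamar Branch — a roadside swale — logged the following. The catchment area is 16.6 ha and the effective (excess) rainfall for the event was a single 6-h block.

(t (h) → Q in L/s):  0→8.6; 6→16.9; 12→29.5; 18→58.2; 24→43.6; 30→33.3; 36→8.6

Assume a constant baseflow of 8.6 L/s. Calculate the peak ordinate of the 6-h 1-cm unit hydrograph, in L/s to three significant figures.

U_p ≈ 27.5 L/s

Direct runoff: 0.0, 8.3, 20.9, 49.6, 35.0, 24.7, 0.0 L/s; ΣQ_DR = 138.5 L/s, peak = 49.6 L/s.
Runoff depth d = ΣQ_DR·Δt / A = 138.5 × 21600 / (16.6 ha) = 18.02 mm.
The 1-cm UH is the DRH scaled by (10 mm)/d, so U_p = 49.6 × 10/18.02 = 27.5 L/s.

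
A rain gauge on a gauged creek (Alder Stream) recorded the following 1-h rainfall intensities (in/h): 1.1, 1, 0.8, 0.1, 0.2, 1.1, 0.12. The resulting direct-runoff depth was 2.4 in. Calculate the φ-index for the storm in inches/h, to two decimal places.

Only the 4 blocks with intensity above φ contribute runoff: 1.1, 1, 0.8, 1.1 in/h.
Σ(I−φ)·Δt = d  ⇒  (1.1+1+0.8+1.1 − 4φ)·1 = 2.4
φ = (4.000 − 2.4/1) / 4 = 0.40 in/h.

φ ≈ 0.40 in/h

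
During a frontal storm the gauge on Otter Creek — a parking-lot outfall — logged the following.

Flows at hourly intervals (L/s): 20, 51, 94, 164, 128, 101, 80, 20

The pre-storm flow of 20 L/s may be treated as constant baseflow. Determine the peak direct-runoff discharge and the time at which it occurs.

Q_p = 144.0 L/s at t = 3 h

Subtracting baseflow gives direct-runoff ordinates: 0.0, 31.0, 74.0, 144.0, 108.0, 81.0, 60.0, 0.0 L/s.
The maximum is 144.0 L/s, occurring at the reading for t = 3 h.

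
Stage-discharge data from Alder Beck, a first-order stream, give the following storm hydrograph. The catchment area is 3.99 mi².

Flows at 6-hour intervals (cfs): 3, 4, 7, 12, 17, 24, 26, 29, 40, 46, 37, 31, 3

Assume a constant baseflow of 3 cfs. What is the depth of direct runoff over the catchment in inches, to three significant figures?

Direct runoff: 0.0, 1.0, 4.0, 9.0, 14.0, 21.0, 23.0, 26.0, 37.0, 43.0, 34.0, 28.0, 0.0 cfs; ΣQ_DR = 240.0 cfs.
V = ΣQ_DR · Δt = 240.0 × 21600 s = 5.184 × 10^6 ft³.
Over A = 3.99 mi², depth = V / A = 0.559 in.

d ≈ 0.559 in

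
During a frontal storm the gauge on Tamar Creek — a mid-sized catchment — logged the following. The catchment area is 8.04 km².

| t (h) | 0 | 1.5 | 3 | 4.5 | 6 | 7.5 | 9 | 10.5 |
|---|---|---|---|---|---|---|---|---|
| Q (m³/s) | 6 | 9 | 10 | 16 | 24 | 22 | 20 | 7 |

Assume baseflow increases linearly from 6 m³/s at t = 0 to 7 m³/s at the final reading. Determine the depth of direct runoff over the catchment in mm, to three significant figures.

d ≈ 41.6 mm

Direct runoff: 0.00, 2.86, 3.71, 9.57, 17.43, 15.29, 13.14, 0.00 m³/s; ΣQ_DR = 62.00 m³/s.
V = ΣQ_DR · Δt = 62.00 × 5400 s = 3.348 × 10^5 m³.
Over A = 8.04 km², depth = V / A = 41.6 mm.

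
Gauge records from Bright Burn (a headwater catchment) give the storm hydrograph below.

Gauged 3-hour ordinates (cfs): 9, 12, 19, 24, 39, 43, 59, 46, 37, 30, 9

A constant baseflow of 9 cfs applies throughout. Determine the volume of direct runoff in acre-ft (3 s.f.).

V ≈ 56.5 acre-ft

Direct-runoff ordinates (Q − Q_b): 0.0, 3.0, 10.0, 15.0, 30.0, 34.0, 50.0, 37.0, 28.0, 21.0, 0.0 cfs.
ΣQ_DR = 228.0 cfs.
With Δt = 3 h = 10800 s, V = ΣQ_DR · Δt = 228.0 × 10800 = 2.46 × 10^6 ft³ = 56.5 acre-ft.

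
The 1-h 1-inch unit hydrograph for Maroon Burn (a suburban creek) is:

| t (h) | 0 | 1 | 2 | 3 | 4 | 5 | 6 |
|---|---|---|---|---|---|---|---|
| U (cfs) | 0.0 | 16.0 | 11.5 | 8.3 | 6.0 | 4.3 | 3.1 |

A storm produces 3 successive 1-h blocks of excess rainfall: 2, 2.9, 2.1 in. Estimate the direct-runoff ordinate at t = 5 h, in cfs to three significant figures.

By discrete convolution, Q_j = Σ (P_i / 1 in) · U_{j−i}.
At t = 5 h (j=5): Q = (2/1)·4.3 + (2.9/1)·6.0 + (2.1/1)·8.3 = 43.4 cfs.

Q ≈ 43.4 cfs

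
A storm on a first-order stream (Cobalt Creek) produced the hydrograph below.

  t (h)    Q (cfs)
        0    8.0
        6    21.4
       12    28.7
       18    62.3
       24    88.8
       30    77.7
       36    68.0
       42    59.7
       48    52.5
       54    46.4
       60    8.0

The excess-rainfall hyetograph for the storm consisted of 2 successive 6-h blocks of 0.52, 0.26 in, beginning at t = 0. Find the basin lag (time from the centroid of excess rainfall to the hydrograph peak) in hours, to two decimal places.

Centroid of excess rainfall: t_c = Σ P_i·t̄_i / ΣP_i = 5.0000 h (block centres at 3, 9 h).
Hydrograph peak occurs at t = 24 h, so basin lag t_L = 24 − 5.0000 = 19.00 h.

t_L ≈ 19.00 h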